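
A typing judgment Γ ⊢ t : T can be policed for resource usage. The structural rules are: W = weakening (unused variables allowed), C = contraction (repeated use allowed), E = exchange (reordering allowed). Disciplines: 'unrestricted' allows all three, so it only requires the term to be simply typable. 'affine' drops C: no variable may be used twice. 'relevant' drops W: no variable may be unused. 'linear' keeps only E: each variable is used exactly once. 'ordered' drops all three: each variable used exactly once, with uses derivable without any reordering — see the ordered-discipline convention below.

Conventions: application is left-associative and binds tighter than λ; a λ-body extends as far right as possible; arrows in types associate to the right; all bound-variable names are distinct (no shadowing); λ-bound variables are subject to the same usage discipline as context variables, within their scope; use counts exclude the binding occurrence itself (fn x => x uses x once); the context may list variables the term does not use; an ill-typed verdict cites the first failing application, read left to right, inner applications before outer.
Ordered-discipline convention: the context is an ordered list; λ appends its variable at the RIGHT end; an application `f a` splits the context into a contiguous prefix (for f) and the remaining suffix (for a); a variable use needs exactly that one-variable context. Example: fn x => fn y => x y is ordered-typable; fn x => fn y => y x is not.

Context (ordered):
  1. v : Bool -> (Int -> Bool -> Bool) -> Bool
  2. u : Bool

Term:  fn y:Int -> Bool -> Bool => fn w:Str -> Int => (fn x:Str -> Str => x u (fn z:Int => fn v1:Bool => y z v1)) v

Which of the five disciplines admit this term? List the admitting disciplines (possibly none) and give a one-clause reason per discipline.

admitting disciplines: none
use counts: v ×1; u ×1; y (bound) ×1; w (bound) ×0; x (bound) ×1; z (bound) ×1; v1 (bound) ×1
use order (left to right): x, u, y, z, v1, v
typing: ill-typed: an application expects Str but receives Bool
ordered: ✗, the type mismatch rejects it
linear: ✗, not simply typable
affine: ✗, fails simple typing
relevant: ✗, a type mismatch blocks all five
unrestricted: ✗, the type mismatch rejects it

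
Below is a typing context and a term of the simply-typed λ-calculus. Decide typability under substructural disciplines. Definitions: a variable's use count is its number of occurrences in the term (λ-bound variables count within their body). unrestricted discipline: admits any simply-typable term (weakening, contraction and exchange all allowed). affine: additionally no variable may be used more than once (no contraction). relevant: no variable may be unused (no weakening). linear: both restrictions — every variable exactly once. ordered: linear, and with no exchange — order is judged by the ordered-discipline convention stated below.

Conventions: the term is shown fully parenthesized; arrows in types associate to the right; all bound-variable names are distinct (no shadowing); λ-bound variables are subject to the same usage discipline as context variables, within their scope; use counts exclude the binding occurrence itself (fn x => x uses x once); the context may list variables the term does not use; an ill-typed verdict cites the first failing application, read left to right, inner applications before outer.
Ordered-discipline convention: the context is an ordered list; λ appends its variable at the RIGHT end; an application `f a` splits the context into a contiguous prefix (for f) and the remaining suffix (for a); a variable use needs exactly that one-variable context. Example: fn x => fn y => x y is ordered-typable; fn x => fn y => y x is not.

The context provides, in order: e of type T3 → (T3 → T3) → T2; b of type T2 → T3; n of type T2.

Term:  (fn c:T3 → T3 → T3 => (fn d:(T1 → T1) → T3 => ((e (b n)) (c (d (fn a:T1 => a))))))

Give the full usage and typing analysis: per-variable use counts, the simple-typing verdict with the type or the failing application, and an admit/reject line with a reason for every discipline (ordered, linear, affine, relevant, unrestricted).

usage: e: 1, b: 1, n: 1, c (λ-bound): 1, d (λ-bound): 1, a (λ-bound): 1
order of uses: e, b, n, c, d, a
typing: the term checks, with type (T3 → T3 → T3) → ((T1 → T1) → T3) → T2
ordered ✓ (e, b, n, c, d, a: once each, no exchange needed)
linear ✓ (single use per variable (e, b, n, c, d, a))
affine ✓ (at most one use each (e, b, n, c, d, a))
relevant ✓ (at least one use each (e, b, n, c, d, a))
unrestricted ✓ (well-typed at (T3 → T3 → T3) → ((T1 → T1) → T3) → T2; no restrictions here)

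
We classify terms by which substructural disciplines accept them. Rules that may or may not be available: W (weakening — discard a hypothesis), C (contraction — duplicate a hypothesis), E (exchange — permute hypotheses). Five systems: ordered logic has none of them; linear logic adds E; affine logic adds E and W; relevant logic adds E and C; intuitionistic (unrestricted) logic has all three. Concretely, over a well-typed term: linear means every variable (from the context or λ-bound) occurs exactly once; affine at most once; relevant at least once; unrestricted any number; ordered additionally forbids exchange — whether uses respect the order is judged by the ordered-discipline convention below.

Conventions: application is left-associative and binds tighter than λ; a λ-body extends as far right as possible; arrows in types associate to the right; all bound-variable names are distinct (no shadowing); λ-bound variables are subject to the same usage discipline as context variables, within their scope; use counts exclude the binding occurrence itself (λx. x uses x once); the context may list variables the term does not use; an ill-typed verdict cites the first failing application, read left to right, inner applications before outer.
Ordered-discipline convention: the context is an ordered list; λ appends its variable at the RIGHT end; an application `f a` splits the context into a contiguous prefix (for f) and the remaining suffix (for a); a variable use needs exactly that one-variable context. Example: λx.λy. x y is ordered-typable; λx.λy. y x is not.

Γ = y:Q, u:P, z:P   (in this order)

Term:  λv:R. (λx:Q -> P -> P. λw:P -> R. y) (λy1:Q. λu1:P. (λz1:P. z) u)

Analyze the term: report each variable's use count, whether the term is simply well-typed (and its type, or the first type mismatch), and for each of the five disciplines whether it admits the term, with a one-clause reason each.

counts: y: 1×; u: 1×; z: 1×; v (λ-bound): 0×; x (λ-bound): 0×; w (λ-bound): 0×; y1 (λ-bound): 0×; u1 (λ-bound): 0×; z1 (λ-bound): 0×
left-to-right use order: y, z, u
typing: well-typed at R -> (P -> R) -> Q
ordered ✗ (v, x, w, y1, u1, z1 never used (weakening))
linear ✗ (v, x, w, y1, u1, z1 never used (weakening))
affine ✓ (none of y, u, z, v, x, w, y1, u1, z1 used more than once)
relevant ✗ (v, x, w, y1, u1, z1 never used (weakening))
unrestricted ✓ (simply typable at R -> (P -> R) -> Q; W, C, E all held)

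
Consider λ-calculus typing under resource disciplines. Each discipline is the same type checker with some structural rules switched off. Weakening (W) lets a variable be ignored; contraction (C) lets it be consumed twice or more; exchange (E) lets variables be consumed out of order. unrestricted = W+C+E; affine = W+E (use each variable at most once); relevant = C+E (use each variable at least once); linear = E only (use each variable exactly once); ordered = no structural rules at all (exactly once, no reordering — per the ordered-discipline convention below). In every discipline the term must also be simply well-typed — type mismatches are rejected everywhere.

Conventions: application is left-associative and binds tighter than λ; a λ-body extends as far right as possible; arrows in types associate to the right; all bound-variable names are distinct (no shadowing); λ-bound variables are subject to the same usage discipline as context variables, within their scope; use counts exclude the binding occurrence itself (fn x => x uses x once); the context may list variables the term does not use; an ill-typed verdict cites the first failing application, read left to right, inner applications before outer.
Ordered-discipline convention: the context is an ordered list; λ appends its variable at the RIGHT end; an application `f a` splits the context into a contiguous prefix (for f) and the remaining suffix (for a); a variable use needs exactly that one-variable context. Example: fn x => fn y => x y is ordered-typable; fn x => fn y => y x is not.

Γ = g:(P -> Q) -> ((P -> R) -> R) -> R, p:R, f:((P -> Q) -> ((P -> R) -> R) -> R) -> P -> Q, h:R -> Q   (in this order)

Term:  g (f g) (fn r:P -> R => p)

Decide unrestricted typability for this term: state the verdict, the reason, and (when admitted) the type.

yes — type-checks (R) and nothing is barred; term : R
usage: g: 2; p: 1; f: 1; h: 0; r [bound]: 0
left-to-right use order: g, f, g, p
typing: well-typed — term : R
summary: ordered ✗ · linear ✗ · affine ✗ · relevant ✗ · unrestricted ✓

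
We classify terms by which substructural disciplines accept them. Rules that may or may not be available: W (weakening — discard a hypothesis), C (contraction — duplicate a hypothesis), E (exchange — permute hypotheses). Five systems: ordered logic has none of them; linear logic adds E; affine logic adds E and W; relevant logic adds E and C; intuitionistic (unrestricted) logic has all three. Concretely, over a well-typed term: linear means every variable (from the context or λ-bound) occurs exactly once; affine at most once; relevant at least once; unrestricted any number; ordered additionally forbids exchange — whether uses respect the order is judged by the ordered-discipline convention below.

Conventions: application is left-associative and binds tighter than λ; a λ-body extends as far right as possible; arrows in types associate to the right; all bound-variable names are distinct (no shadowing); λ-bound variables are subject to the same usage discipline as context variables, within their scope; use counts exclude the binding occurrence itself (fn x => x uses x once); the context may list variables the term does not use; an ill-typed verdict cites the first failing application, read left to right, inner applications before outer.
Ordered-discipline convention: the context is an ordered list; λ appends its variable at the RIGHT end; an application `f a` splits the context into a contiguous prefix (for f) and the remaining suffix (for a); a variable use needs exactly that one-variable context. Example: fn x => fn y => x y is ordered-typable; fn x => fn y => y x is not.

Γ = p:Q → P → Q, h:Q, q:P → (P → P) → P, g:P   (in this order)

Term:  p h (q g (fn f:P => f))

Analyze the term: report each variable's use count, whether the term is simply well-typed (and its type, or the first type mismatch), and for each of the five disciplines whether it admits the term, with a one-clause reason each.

use counts: p: 1×; h: 1×; q: 1×; g: 1×; f (bound): 1×
left-to-right use order: p, h, q, g, f
typing: well-typed at Q
ordered ✓ (one use each (p, h, q, g, f); ordered split holds)
linear ✓ (p, h, q, g, f: one use apiece)
affine ✓ (no duplicate uses among p, h, q, g, f)
relevant ✓ (every one of p, h, q, g, f appears)
unrestricted ✓ (type-checks (Q) and nothing is barred)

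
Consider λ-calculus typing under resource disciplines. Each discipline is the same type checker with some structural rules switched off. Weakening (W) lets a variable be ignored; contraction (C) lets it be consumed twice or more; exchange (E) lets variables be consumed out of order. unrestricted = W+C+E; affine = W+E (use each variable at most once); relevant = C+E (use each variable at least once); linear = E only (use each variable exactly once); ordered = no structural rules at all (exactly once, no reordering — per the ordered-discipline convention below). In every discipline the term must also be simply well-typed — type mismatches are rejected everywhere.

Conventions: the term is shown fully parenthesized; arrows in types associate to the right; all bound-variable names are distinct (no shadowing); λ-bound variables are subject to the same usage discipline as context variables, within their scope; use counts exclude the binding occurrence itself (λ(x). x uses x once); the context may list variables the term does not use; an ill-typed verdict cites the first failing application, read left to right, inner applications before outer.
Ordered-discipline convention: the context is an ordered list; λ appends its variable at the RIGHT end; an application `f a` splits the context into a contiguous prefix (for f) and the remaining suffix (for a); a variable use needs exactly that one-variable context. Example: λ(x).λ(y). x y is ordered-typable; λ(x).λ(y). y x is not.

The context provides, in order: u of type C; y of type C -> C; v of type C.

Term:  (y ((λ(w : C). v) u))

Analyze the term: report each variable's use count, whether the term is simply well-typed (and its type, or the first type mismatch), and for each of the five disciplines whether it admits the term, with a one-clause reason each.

variable uses: u ×1; y ×1; v ×1; w [bound] ×0
left-to-right use order: y, v, u
typing: well-typed — term : C
ordered: ✗ — unused: w — weakening required
linear: ✗ — unused: w — weakening required
affine: ✓ — no duplicate uses among u, y, v, w
relevant: ✗ — unused: w — weakening required
unrestricted: ✓ — type-checks (C) and nothing is barred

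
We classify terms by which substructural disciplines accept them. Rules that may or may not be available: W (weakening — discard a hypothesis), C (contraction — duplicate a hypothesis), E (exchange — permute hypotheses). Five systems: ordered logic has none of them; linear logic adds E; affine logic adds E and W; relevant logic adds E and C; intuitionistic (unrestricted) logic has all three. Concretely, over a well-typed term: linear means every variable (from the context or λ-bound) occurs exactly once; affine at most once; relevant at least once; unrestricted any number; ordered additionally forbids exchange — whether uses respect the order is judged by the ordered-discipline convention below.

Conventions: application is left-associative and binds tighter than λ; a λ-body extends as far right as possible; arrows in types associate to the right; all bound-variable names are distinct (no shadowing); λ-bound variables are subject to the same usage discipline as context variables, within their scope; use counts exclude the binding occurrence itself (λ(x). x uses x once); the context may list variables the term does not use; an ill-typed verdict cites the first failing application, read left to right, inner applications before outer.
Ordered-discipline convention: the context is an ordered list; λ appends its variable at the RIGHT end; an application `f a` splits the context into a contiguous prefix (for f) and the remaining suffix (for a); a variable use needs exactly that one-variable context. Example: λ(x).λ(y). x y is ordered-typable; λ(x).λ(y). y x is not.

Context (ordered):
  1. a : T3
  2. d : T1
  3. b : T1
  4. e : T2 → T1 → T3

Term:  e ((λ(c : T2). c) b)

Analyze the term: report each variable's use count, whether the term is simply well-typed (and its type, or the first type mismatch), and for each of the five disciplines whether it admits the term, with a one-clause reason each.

usage: a=0, d=0, b=1, e=1, c (bound)=1
uses in reading order: e, c, b
typing: ill-typed: an application expects T2 but receives T1
ordered: ✗, a type mismatch blocks all five
linear: ✗, the type mismatch rejects it
affine: ✗, not simply typable
relevant: ✗, fails simple typing
unrestricted: ✗, a type mismatch blocks all five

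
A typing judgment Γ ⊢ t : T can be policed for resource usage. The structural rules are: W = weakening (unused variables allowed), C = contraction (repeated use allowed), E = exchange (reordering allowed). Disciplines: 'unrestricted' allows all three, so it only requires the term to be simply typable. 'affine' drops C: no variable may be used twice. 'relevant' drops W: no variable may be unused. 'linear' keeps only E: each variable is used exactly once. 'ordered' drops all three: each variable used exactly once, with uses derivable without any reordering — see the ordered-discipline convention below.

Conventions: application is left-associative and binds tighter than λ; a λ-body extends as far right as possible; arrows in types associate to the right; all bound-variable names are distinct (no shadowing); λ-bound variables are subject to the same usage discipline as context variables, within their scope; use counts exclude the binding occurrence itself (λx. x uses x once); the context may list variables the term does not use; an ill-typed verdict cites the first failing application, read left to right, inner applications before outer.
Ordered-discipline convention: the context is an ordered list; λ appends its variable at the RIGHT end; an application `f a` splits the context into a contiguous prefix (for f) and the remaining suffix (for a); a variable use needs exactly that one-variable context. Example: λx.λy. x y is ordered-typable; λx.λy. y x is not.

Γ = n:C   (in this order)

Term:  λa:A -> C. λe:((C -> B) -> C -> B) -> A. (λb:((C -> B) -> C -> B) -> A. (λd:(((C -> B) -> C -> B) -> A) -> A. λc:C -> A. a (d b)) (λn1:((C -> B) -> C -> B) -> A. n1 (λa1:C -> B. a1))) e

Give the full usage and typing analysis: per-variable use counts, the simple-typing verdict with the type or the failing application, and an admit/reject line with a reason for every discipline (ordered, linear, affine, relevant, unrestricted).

use counts: n=0, a (bound)=1, e (bound)=1, b (bound)=1, d (bound)=1, c (bound)=0, n1 (bound)=1, a1 (bound)=1
use order (left to right): a, d, b, n1, a1, e
typing: well-typed — term : (A -> C) -> (((C -> B) -> C -> B) -> A) -> (C -> A) -> C
ordered: ✗, unused: n, c — weakening required
linear: ✗, unused: n, c — weakening required
affine: ✓, none of n, a, e, b, d, c, n1, a1 used more than once
relevant: ✗, unused: n, c — weakening required
unrestricted: ✓, typability at (A -> C) -> (((C -> B) -> C -> B) -> A) -> (C -> A) -> C is all that's needed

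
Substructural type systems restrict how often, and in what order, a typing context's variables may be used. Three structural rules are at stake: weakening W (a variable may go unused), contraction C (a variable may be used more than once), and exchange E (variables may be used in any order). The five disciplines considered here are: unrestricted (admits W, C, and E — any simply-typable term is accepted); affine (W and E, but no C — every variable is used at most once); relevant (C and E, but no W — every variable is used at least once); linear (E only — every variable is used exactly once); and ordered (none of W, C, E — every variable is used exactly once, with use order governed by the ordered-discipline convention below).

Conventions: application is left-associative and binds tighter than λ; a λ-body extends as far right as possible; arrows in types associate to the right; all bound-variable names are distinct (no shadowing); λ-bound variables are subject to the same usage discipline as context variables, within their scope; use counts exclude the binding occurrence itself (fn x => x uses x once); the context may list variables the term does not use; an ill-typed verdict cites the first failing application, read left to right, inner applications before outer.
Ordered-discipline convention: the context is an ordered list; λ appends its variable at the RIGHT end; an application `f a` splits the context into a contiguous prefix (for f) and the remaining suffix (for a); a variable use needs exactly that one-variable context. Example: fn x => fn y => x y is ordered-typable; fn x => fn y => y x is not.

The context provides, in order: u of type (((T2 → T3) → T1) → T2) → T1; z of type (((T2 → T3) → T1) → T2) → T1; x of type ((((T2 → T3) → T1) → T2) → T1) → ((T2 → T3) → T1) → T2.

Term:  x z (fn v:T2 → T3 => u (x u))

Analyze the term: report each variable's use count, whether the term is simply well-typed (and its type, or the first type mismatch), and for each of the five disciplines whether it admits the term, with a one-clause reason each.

use counts: u: 2×; z: 1×; x: 2×; v (bound): 0×
order of uses: x, z, u, x, u
typing: well-typed — term : T2
ordered: ✗, needs contraction — u ×2, x ×2; needs weakening: v unused
linear: ✗, needs contraction — u ×2, x ×2; needs weakening: v unused
affine: ✗, needs contraction — u ×2, x ×2
relevant: ✗, needs weakening: v unused
unrestricted: ✓, simply typable at T2; W, C, E all held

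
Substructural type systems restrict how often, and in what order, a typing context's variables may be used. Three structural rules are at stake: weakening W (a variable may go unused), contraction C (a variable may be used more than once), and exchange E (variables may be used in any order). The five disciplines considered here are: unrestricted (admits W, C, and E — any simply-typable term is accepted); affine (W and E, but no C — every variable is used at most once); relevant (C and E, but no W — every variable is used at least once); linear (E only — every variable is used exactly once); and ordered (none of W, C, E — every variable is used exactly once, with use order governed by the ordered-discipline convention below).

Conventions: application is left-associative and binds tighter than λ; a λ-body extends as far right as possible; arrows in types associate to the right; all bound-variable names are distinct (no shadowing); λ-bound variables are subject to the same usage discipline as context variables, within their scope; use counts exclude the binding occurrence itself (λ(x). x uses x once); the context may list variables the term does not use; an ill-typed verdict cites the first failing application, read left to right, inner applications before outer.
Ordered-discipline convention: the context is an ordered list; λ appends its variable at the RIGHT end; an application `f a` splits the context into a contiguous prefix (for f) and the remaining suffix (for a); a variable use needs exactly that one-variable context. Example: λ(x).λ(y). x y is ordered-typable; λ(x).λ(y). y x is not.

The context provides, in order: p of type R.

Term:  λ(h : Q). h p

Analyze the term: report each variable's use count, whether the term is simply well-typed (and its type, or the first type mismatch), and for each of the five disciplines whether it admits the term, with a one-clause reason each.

variable uses: p: 1, h [bound]: 1
uses in reading order: h, p
typing: ill-typed: applying a non-function (Q)
ordered: ✗ — fails simple typing
linear: ✗ — a type mismatch blocks all five
affine: ✗ — the type mismatch rejects it
relevant: ✗ — not simply typable
unrestricted: ✗ — fails simple typing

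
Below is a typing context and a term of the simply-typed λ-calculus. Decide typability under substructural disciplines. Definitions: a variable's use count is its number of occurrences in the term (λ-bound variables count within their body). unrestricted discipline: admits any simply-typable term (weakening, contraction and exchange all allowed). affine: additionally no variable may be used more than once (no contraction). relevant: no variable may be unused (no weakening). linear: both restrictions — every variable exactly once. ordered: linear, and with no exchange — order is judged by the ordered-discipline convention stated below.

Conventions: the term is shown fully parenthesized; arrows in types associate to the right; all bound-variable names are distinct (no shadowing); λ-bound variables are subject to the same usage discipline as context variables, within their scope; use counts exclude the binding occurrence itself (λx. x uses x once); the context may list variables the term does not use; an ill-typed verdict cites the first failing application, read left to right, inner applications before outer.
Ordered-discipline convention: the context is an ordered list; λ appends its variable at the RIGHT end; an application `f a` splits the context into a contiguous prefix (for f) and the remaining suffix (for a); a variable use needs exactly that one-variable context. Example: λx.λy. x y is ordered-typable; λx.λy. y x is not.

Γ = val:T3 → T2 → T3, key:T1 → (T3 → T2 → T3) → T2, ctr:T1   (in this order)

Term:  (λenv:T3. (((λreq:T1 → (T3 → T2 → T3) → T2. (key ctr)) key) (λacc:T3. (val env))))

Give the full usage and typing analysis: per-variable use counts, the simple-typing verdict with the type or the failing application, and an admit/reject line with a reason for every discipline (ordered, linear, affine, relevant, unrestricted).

counts: val=1; key=2; ctr=1; env (λ-bound)=1; req (λ-bound)=0; acc (λ-bound)=0
use order (left to right): key, ctr, key, val, env
typing: well-typed — term : T3 → T2
ordered: ✗, repeated use of key ×2; req, acc never used (weakening)
linear: ✗, repeated use of key ×2; req, acc never used (weakening)
affine: ✗, repeated use of key ×2
relevant: ✗, req, acc never used (weakening)
unrestricted: ✓, type-checks (T3 → T2) and nothing is barred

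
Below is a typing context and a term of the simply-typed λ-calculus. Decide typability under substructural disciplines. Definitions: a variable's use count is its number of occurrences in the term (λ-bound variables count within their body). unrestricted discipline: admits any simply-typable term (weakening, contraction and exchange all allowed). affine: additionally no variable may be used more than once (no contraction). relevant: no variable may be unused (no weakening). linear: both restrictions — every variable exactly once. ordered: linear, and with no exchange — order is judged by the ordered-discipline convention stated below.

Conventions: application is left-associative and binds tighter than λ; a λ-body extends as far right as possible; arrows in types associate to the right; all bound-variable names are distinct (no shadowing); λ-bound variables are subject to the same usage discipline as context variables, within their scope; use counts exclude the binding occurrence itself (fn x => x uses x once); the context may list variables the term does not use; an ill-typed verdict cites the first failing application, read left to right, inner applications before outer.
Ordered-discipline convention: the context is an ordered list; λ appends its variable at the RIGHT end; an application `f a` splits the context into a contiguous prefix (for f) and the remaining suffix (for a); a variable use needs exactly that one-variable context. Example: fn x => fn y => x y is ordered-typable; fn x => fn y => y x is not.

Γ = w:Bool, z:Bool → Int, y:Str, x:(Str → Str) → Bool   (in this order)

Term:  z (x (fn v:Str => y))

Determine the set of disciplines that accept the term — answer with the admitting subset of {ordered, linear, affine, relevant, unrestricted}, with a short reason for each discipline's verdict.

admitting disciplines: affine, unrestricted
use counts: w: 0, z: 1, y: 1, x: 1, v (bound): 0
order of uses: z, x, y
typing: the term checks, with type Int
ordered: ✗ — w, v left unused
linear: ✗ — w, v left unused
affine: ✓ — at most one use each (w, z, y, x, v)
relevant: ✗ — w, v left unused
unrestricted: ✓ — type-checks (Int) and nothing is barred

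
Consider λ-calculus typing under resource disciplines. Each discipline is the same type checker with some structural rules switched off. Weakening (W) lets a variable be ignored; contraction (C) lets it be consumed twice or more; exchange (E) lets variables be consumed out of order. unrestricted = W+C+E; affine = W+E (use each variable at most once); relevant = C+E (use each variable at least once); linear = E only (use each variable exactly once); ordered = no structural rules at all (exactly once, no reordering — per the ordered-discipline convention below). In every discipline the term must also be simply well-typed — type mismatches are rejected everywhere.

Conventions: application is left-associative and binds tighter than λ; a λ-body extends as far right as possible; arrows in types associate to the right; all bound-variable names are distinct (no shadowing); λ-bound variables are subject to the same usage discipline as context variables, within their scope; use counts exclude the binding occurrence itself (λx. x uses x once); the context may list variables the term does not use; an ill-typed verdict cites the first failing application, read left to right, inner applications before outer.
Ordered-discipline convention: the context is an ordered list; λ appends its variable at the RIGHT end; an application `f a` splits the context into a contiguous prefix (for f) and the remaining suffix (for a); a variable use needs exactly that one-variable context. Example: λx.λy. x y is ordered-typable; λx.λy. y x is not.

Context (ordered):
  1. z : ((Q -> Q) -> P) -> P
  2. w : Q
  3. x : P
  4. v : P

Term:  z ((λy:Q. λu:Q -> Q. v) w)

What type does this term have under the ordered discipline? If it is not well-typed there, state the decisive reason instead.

not well-typed under ordered — x, y, u never used (weakening)
counts: z: 1×, w: 1×, x: 0×, v: 1×, y [bound]: 0×, u [bound]: 0×
use order (left to right): z, v, w
typing: well-typed at P
across the five disciplines: ordered ✗; linear ✗; affine ✓; relevant ✗; unrestricted ✓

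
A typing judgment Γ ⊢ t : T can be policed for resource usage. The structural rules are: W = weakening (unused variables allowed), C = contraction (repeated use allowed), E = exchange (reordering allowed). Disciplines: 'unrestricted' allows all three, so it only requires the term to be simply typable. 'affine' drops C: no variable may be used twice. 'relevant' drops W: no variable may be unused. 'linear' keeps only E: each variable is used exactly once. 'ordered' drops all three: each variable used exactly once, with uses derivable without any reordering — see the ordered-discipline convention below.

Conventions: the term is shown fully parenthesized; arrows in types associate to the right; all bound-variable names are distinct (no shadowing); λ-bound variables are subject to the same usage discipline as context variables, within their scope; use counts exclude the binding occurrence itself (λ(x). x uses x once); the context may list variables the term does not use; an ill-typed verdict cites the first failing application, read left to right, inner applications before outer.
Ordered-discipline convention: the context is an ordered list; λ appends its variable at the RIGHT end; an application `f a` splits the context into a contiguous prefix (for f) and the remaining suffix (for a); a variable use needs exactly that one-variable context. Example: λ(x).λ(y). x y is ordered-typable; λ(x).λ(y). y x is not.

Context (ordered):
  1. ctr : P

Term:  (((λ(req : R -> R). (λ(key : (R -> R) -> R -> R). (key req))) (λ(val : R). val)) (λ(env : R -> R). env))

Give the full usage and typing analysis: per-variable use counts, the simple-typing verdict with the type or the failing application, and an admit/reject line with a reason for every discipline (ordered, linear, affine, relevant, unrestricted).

variable uses: ctr ×0, req (bound) ×1, key (bound) ×1, val (bound) ×1, env (bound) ×1
order of uses: key, req, val, env
typing: well-typed at R -> R
ordered: ✗ — ctr never used (weakening)
linear: ✗ — ctr never used (weakening)
affine: ✓ — none of ctr, req, key, val, env used more than once
relevant: ✗ — ctr never used (weakening)
unrestricted: ✓ — simply typable at R -> R; W, C, E all held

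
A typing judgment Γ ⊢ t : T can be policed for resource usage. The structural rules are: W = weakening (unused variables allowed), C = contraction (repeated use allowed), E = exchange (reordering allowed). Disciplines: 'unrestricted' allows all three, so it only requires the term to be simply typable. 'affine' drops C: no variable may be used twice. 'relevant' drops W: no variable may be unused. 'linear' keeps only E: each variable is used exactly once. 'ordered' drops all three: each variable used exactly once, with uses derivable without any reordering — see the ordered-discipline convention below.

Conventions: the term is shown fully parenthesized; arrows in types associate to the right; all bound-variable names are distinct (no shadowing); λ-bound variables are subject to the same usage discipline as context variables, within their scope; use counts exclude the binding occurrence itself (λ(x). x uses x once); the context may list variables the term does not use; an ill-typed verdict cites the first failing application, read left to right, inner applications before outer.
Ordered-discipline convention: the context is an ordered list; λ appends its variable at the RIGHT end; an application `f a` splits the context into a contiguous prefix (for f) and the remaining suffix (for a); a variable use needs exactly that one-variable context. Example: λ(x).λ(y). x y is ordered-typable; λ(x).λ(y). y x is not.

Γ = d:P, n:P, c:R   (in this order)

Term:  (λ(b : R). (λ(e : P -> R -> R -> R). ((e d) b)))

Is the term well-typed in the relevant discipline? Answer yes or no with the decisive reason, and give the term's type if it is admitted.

no — n, c never used (weakening)
use counts: d ×1, n ×0, c ×0, b [bound] ×1, e [bound] ×1
left-to-right use order: e, d, b
typing: well-typed — term : R -> (P -> R -> R -> R) -> R -> R
across the five disciplines: ordered ✗ | linear ✗ | affine ✓ | relevant ✗ | unrestricted ✓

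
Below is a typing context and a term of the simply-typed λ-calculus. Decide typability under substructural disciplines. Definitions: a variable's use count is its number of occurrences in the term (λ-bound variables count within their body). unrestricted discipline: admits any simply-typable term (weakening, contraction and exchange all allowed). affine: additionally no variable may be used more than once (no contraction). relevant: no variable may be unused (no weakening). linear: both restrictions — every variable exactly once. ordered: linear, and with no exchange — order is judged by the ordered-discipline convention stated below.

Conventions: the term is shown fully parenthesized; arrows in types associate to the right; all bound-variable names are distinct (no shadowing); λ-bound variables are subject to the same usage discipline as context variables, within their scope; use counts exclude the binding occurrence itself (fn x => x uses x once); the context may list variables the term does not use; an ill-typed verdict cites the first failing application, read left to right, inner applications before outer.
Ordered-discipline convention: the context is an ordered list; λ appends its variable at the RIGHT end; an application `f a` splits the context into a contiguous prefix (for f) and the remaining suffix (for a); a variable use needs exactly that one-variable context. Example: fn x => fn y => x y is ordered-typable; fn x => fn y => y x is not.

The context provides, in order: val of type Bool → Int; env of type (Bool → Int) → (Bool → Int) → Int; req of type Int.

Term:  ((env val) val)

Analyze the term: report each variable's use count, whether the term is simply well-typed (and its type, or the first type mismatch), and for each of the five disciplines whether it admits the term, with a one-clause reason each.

use counts: val=2; env=1; req=0
order of uses: env, val, val
typing: ✓ — Int
ordered ✗ (val ×2 used more than once (contraction); unused: req — weakening required)
linear ✗ (val ×2 used more than once (contraction); unused: req — weakening required)
affine ✗ (val ×2 used more than once (contraction))
relevant ✗ (unused: req — weakening required)
unrestricted ✓ (type-checks (Int) and nothing is barred)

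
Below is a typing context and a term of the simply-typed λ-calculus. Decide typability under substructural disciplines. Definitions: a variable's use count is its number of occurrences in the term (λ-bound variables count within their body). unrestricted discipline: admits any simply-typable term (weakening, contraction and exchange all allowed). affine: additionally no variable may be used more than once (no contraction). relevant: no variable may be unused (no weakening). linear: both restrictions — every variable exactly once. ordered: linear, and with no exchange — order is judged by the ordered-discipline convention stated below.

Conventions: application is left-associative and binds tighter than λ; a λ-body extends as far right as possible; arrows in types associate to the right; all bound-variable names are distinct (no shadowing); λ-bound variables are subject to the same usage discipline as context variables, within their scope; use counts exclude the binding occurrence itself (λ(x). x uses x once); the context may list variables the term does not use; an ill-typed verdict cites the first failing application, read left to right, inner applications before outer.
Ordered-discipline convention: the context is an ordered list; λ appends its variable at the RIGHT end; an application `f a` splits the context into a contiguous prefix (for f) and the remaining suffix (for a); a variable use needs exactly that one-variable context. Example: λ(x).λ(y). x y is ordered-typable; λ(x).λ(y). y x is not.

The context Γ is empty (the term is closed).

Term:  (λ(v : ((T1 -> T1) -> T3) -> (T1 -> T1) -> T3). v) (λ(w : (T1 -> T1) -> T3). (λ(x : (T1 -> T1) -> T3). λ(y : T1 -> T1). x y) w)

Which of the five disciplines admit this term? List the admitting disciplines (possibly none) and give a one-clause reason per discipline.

admitted in: ordered, linear, affine, relevant, unrestricted
usage: v (bound)=1; w (bound)=1; x (bound)=1; y (bound)=1
uses in reading order: v, x, y, w
typing: well-typed — term : ((T1 -> T1) -> T3) -> (T1 -> T1) -> T3
ordered: ✓, v, w, x, y: once each, no exchange needed
linear: ✓, single use per variable (v, w, x, y)
affine: ✓, none of v, w, x, y used more than once
relevant: ✓, at least one use each (v, w, x, y)
unrestricted: ✓, typability at ((T1 -> T1) -> T3) -> (T1 -> T1) -> T3 is all that's needed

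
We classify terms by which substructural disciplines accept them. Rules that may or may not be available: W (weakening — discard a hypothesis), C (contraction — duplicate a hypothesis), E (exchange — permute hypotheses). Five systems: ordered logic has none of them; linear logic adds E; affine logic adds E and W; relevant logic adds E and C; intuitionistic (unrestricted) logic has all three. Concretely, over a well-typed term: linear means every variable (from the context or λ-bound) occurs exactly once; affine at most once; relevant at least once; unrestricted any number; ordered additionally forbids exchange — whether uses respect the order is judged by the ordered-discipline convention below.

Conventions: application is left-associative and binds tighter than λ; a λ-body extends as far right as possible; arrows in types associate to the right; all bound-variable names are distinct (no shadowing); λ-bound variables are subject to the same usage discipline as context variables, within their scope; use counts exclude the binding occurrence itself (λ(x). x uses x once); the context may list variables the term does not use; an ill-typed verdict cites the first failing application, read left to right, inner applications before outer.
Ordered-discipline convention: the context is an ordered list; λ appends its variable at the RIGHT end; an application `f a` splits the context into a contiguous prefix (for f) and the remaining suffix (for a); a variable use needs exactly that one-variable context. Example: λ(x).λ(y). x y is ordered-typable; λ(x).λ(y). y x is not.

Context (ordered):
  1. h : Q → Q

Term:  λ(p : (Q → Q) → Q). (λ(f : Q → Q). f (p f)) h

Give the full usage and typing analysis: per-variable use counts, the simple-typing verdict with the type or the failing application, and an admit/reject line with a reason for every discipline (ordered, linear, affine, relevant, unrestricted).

usage: h: 1×, p [bound]: 1×, f [bound]: 2×
use order (left to right): f, p, f, h
typing: the term checks, with type ((Q → Q) → Q) → Q
ordered: ✗ — f ×2 used more than once (contraction)
linear: ✗ — f ×2 used more than once (contraction)
affine: ✗ — f ×2 used more than once (contraction)
relevant: ✓ — h, p, f: all used, weakening unneeded
unrestricted: ✓ — type-checks (((Q → Q) → Q) → Q) and nothing is barred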